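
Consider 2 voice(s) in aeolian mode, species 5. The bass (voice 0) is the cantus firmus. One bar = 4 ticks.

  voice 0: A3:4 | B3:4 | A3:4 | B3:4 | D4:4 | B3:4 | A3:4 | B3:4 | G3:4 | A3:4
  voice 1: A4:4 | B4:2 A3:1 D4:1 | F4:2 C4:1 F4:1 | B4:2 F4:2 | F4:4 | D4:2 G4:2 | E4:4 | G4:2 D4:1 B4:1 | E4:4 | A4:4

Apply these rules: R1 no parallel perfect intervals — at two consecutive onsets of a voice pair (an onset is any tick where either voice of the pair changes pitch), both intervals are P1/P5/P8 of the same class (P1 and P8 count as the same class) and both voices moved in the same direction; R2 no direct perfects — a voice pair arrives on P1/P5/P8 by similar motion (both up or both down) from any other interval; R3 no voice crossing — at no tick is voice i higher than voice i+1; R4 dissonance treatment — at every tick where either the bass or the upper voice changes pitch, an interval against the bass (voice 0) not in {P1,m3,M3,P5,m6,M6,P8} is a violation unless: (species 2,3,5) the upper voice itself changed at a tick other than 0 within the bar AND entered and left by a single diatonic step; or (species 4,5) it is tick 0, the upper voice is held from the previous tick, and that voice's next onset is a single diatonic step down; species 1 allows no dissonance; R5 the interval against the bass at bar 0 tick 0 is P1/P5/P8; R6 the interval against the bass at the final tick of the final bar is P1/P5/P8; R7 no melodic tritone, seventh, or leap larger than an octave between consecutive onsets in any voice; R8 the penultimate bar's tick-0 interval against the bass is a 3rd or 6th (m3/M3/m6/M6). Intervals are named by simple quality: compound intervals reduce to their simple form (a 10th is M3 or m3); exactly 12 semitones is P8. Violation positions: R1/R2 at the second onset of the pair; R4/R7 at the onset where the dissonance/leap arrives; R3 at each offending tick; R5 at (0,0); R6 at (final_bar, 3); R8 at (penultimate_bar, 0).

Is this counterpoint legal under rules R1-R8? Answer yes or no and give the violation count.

No (10 violations)

bar 0: v0=A3 v1=A4 (P8)
bar 1: v0=B3 v1=B4 (P8)
bar 2: v0=A3 v1=F4 (m6)
bar 3: v0=B3 v1=B4 (P8)
bar 4: v0=D4 v1=F4 (m3)
bar 5: v0=B3 v1=D4 (m3)
bar 6: v0=A3 v1=E4 (P5)
bar 7: v0=B3 v1=G4 (m6)
bar 8: v0=G3 v1=E4 (M6)
bar 9: v0=A3 v1=A4 (P8)
  R1 @ bar1.0: A3/A4 P8 -> B3/B4 P8 similar
  R3 @ bar1.2: B3 above A3
  R4 @ bar1.2: B3/A3 M2 untreated
  R7 @ bar1.2: B4->A3 leap 14st
  R2 @ bar3.0: A3/F4 m6 -> B3/B4 P8 similar
  R7 @ bar3.0: F4->B4 leap 6st
  R4 @ bar3.2: B3/F4 TT untreated
  R7 @ bar3.2: B4->F4 leap 6st
  R2 @ bar6.0: B3/G4 m6 -> A3/E4 P5 similar
  R2 @ bar9.0: G3/E4 M6 -> A3/A4 P8 similar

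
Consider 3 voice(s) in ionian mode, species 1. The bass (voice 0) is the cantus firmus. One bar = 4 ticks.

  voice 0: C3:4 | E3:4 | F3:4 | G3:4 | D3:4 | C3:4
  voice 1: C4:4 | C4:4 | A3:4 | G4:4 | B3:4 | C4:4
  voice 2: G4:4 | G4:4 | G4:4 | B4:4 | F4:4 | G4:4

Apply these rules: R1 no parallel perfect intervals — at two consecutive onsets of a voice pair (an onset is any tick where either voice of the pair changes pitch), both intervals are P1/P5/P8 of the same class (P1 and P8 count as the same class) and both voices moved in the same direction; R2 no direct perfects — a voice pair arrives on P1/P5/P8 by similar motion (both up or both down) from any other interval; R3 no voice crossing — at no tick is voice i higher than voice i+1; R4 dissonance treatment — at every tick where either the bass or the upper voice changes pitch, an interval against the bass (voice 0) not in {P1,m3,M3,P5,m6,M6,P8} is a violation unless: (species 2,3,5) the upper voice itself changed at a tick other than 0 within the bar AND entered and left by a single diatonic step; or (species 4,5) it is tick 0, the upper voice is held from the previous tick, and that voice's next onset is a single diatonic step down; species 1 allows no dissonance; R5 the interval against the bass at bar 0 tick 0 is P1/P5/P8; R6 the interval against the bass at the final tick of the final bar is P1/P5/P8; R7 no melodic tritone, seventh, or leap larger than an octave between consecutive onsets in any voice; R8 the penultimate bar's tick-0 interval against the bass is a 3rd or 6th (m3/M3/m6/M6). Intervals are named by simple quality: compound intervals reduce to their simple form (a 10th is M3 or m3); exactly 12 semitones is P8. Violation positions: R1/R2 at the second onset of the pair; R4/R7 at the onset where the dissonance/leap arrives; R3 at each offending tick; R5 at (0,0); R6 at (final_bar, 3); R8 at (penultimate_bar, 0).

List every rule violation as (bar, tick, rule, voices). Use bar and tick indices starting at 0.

(2, 0, R4, (0, 2))
(3, 0, R2, (0, 1))
(3, 0, R7, (1,))
(4, 0, R7, (2,))
(5, 0, R2, (1, 2))

bar 0: v0=C3 v1=C4 v2=G4 downbeat P5
bar 1: v0=E3 v1=C4 v2=G4 downbeat m3
bar 2: v0=F3 v1=A3 v2=G4 downbeat M2
bar 3: v0=G3 v1=G4 v2=B4 downbeat M3
bar 4: v0=D3 v1=B3 v2=F4 downbeat m3
bar 5: v0=C3 v1=C4 v2=G4 downbeat P5
  -> R4 @ bar 2 tick 0 v(0, 2): F3/G4 M2 untreated
  -> R2 @ bar 3 tick 0 v(0, 1): F3/A3 M3 -> G3/G4 P8 similar
  -> R7 @ bar 3 tick 0 v(1,): A3->G4 leap 10st
  -> R7 @ bar 4 tick 0 v(2,): B4->F4 leap 6st
  -> R2 @ bar 5 tick 0 v(1, 2): B3/F4 TT -> C4/G4 P5 similar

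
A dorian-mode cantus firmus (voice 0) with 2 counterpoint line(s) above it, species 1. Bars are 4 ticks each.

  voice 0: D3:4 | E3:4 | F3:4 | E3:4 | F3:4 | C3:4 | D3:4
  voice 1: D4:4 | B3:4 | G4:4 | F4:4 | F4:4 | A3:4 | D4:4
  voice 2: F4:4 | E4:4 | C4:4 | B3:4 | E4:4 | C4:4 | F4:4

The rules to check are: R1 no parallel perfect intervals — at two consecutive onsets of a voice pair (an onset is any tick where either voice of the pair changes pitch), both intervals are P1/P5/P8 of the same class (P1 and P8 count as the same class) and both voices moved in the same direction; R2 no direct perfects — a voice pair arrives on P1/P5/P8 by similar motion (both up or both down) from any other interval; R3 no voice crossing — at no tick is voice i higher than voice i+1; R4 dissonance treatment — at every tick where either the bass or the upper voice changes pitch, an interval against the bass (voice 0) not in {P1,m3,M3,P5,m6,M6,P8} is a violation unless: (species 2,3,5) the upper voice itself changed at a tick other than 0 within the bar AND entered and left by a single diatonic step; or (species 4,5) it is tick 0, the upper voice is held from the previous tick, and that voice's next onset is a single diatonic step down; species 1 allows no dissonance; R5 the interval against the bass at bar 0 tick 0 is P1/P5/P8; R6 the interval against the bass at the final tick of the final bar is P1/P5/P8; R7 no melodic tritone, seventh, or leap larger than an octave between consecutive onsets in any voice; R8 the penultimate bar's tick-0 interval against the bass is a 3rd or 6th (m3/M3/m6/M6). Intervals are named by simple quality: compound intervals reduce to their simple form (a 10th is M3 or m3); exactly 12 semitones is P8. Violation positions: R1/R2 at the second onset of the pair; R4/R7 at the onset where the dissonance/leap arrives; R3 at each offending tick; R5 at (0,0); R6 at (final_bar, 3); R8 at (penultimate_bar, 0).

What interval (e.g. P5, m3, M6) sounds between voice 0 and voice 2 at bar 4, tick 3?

voice 0=F3 voice 2=E4 -> M7

M7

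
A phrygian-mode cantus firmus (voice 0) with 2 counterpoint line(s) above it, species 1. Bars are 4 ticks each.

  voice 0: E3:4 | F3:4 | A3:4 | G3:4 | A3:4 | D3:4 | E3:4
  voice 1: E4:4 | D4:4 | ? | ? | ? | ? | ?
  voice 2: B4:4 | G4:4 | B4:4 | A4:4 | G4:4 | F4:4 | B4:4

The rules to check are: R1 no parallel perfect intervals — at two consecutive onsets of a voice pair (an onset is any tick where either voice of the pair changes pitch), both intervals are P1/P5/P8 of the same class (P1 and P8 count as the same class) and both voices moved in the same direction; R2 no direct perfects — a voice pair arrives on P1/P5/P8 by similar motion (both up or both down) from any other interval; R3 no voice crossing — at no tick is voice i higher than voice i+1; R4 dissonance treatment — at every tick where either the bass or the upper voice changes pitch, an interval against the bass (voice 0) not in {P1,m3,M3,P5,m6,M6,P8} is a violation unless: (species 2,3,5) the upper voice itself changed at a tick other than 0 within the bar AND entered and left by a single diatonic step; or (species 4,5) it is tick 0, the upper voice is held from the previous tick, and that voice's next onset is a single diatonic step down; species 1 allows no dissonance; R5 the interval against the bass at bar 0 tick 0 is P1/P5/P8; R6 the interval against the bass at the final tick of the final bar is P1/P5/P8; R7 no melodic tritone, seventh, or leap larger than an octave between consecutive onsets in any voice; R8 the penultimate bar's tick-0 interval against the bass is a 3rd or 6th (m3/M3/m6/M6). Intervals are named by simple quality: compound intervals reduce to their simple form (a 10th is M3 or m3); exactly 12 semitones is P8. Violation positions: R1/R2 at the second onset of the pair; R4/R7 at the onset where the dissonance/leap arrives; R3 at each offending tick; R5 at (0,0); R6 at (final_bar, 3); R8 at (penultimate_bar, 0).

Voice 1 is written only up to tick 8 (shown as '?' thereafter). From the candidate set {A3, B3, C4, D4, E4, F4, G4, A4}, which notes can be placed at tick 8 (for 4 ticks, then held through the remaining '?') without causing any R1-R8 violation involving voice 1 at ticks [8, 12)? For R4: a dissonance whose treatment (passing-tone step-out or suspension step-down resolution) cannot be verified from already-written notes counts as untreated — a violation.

A3: legal
B3: violates R4
C4: legal
D4: violates R4
E4: violates R2
F4: legal
G4: violates R4
A4: violates R2

{A3, C4, F4}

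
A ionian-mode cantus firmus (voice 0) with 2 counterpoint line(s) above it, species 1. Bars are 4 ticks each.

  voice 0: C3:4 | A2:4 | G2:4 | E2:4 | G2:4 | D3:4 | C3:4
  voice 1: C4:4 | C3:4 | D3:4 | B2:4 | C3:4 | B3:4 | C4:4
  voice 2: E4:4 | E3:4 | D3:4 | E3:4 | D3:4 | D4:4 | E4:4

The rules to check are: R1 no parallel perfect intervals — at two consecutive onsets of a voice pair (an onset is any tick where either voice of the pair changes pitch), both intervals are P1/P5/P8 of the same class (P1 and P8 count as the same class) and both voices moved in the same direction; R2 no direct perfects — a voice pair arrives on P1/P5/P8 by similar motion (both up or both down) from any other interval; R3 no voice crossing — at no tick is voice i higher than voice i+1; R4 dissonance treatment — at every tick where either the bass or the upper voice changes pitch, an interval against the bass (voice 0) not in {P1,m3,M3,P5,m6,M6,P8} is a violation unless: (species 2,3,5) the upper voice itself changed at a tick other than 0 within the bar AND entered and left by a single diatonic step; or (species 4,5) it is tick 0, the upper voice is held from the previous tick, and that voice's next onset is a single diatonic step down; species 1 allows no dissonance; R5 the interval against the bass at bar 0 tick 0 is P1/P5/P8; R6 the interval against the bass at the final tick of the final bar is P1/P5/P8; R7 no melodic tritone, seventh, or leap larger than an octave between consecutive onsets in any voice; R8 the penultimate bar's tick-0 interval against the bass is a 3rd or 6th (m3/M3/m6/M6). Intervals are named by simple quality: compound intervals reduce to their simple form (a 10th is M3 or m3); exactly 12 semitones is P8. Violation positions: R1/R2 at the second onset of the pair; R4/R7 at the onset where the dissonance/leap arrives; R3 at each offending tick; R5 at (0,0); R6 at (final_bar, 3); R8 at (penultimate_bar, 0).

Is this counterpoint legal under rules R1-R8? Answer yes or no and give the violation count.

No (9 violations)

bar 0: v0=C3 v1=C4 v2=E4 (M3)
bar 1: v0=A2 v1=C3 v2=E3 (P5)
bar 2: v0=G2 v1=D3 v2=D3 (P5)
bar 3: v0=E2 v1=B2 v2=E3 (P8)
bar 4: v0=G2 v1=C3 v2=D3 (P5)
bar 5: v0=D3 v1=B3 v2=D4 (P8)
bar 6: v0=C3 v1=C4 v2=E4 (M3)
  R5 @ bar0.0: opens on M3
  R2 @ bar1.0: C3/E4 M3 -> A2/E3 P5 similar
  R1 @ bar2.0: A2/E3 P5 -> G2/D3 P5 similar
  R1 @ bar3.0: G2/D3 P5 -> E2/B2 P5 similar
  R4 @ bar4.0: G2/C3 P4 untreated
  R2 @ bar5.0: G2/D3 P5 -> D3/D4 P8 similar
  R7 @ bar5.0: C3->B3 leap 11st
  R8 @ bar5.0: penult P8 not 3rd/6th
  R6 @ bar6.3: closes on M3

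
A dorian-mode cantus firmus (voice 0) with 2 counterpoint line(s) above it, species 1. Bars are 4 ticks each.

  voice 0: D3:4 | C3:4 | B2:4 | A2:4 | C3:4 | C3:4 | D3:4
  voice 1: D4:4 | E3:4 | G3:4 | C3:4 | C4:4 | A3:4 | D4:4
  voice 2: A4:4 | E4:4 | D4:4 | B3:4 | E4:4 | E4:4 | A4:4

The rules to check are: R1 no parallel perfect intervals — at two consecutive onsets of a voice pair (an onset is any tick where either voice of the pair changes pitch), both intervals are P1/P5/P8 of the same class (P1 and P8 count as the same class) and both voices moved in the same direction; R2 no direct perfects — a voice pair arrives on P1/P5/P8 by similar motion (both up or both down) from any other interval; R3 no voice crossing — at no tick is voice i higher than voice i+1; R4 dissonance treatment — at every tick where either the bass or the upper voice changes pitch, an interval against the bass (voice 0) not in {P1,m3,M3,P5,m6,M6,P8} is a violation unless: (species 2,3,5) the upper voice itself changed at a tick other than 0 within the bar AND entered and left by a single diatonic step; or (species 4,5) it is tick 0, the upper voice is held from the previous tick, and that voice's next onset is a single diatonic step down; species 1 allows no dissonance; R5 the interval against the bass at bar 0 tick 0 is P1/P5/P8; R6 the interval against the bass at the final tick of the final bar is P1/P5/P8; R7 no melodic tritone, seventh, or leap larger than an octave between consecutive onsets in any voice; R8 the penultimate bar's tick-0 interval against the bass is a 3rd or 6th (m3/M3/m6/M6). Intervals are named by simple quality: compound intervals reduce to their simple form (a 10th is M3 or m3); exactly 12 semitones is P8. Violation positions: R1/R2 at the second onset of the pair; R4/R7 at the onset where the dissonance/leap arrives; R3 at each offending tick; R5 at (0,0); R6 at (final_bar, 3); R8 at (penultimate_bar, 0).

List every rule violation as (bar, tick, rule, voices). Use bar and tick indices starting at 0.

bar 0: v0=D3 v1=D4 v2=A4 downbeat P5
bar 1: v0=C3 v1=E3 v2=E4 downbeat M3
bar 2: v0=B2 v1=G3 v2=D4 downbeat m3
bar 3: v0=A2 v1=C3 v2=B3 downbeat M2
bar 4: v0=C3 v1=C4 v2=E4 downbeat M3
bar 5: v0=C3 v1=A3 v2=E4 downbeat M3
bar 6: v0=D3 v1=D4 v2=A4 downbeat P5
  -> R2 @ bar 1 tick 0 v(1, 2): D4/A4 P5 -> E3/E4 P8 similar
  -> R7 @ bar 1 tick 0 v(1,): D4->E3 leap 10st
  -> R4 @ bar 3 tick 0 v(0, 2): A2/B3 M2 untreated
  -> R2 @ bar 4 tick 0 v(0, 1): A2/C3 m3 -> C3/C4 P8 similar
  -> R1 @ bar 6 tick 0 v(1, 2): A3/E4 P5 -> D4/A4 P5 similar
  -> R2 @ bar 6 tick 0 v(0, 1): C3/A3 M6 -> D3/D4 P8 similar
  -> R2 @ bar 6 tick 0 v(0, 2): C3/E4 M3 -> D3/A4 P5 similar

(1, 0, R2, (1, 2))
(1, 0, R7, (1,))
(3, 0, R4, (0, 2))
(4, 0, R2, (0, 1))
(6, 0, R1, (1, 2))
(6, 0, R2, (0, 1))
(6, 0, R2, (0, 2))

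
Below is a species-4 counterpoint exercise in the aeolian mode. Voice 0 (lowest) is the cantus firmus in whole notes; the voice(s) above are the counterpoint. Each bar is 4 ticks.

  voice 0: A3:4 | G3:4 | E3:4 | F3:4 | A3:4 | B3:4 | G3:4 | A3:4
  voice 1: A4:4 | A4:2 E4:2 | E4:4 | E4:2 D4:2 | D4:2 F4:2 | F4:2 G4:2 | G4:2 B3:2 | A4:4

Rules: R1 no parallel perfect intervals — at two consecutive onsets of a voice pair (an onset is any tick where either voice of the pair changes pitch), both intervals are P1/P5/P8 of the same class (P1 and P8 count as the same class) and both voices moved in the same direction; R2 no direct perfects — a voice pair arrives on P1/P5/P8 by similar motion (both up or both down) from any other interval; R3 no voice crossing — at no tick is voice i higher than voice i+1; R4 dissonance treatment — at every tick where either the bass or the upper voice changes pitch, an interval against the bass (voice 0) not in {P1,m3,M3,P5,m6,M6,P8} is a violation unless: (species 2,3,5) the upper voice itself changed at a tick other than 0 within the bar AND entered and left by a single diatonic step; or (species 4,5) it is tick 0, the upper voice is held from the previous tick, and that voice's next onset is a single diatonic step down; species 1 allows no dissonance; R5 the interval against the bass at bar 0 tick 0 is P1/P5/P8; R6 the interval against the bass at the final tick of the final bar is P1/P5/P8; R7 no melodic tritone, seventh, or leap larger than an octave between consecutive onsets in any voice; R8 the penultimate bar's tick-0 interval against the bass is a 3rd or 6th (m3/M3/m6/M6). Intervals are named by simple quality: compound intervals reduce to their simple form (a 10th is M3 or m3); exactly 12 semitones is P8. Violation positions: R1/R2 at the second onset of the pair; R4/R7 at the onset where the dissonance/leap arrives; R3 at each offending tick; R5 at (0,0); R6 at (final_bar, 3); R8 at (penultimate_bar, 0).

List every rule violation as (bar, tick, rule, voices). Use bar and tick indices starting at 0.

(1, 0, R4, (0, 1))
(4, 0, R4, (0, 1))
(5, 0, R4, (0, 1))
(6, 0, R8, (0, 1))
(7, 0, R2, (0, 1))
(7, 0, R7, (1,))

bar 0: v0=A3 v1=A4 downbeat P8
bar 1: v0=G3 v1=A4 downbeat M2
bar 2: v0=E3 v1=E4 downbeat P8
bar 3: v0=F3 v1=E4 downbeat M7
bar 4: v0=A3 v1=D4 downbeat P4
bar 5: v0=B3 v1=F4 downbeat TT
bar 6: v0=G3 v1=G4 downbeat P8
bar 7: v0=A3 v1=A4 downbeat P8
  -> R4 @ bar 1 tick 0 v(0, 1): G3/A4 M2 untreated
  -> R4 @ bar 4 tick 0 v(0, 1): A3/D4 P4 untreated
  -> R4 @ bar 5 tick 0 v(0, 1): B3/F4 TT untreated
  -> R8 @ bar 6 tick 0 v(0, 1): penult P8 not 3rd/6th
  -> R2 @ bar 7 tick 0 v(0, 1): G3/B3 M3 -> A3/A4 P8 similar
  -> R7 @ bar 7 tick 0 v(1,): B3->A4 leap 10st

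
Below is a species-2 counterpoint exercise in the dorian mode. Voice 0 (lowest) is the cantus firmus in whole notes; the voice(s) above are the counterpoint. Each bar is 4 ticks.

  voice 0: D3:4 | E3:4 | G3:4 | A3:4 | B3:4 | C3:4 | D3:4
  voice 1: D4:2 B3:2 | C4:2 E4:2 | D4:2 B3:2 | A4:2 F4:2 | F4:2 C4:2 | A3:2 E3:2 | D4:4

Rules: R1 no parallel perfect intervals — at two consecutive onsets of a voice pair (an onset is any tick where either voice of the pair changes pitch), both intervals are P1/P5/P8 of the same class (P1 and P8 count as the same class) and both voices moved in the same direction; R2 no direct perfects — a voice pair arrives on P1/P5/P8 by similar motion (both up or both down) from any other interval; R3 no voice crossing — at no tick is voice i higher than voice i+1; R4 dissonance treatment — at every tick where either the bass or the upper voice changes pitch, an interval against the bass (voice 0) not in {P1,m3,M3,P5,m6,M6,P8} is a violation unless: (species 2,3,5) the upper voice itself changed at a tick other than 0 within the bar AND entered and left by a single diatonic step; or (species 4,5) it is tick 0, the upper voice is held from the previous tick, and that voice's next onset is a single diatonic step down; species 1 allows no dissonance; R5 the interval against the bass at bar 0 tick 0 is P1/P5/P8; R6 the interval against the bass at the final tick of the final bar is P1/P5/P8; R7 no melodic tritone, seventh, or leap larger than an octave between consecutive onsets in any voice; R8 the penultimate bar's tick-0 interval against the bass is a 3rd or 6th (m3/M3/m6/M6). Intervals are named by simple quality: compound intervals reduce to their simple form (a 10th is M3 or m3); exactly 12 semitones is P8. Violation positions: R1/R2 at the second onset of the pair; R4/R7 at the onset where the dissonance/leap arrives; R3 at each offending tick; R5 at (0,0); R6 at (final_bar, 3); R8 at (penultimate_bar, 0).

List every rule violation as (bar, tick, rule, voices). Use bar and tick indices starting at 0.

(3, 0, R2, (0, 1))
(3, 0, R7, (1,))
(4, 0, R4, (0, 1))
(4, 2, R4, (0, 1))
(5, 0, R7, (0,))
(6, 0, R2, (0, 1))
(6, 0, R7, (1,))

bar 0: v0=D3 v1=D4 downbeat P8
bar 1: v0=E3 v1=C4 downbeat m6
bar 2: v0=G3 v1=D4 downbeat P5
bar 3: v0=A3 v1=A4 downbeat P8
bar 4: v0=B3 v1=F4 downbeat TT
bar 5: v0=C3 v1=A3 downbeat M6
bar 6: v0=D3 v1=D4 downbeat P8
  -> R2 @ bar 3 tick 0 v(0, 1): G3/B3 M3 -> A3/A4 P8 similar
  -> R7 @ bar 3 tick 0 v(1,): B3->A4 leap 10st
  -> R4 @ bar 4 tick 0 v(0, 1): B3/F4 TT untreated
  -> R4 @ bar 4 tick 2 v(0, 1): B3/C4 m2 untreated
  -> R7 @ bar 5 tick 0 v(0,): B3->C3 leap 11st
  -> R2 @ bar 6 tick 0 v(0, 1): C3/E3 M3 -> D3/D4 P8 similar
  -> R7 @ bar 6 tick 0 v(1,): E3->D4 leap 10st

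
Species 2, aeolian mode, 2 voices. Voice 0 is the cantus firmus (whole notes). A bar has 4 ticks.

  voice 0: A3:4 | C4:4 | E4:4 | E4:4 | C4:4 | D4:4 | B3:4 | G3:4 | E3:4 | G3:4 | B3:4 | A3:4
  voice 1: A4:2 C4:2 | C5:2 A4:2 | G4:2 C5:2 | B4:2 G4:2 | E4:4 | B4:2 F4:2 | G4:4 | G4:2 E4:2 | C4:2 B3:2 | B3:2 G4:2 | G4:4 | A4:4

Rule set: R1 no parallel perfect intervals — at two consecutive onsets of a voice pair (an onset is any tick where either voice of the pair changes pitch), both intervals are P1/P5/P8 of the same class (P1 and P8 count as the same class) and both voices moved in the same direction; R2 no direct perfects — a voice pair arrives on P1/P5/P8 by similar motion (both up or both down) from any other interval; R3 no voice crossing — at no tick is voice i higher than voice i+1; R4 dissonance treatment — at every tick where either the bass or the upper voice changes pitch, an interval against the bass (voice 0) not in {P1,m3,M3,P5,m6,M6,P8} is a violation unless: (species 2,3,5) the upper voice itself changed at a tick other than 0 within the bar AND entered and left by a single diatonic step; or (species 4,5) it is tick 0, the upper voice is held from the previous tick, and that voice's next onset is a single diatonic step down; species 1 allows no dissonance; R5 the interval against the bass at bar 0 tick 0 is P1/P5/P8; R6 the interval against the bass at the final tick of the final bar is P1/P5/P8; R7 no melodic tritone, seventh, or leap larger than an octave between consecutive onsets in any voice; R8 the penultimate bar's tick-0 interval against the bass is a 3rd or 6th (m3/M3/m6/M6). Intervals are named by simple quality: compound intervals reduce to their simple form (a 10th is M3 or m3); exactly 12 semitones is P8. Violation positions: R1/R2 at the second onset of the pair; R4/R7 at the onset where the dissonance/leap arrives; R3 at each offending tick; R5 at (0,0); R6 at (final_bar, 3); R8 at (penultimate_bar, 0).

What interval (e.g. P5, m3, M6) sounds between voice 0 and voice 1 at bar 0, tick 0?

P8

voice 0=A3 voice 1=A4 -> P8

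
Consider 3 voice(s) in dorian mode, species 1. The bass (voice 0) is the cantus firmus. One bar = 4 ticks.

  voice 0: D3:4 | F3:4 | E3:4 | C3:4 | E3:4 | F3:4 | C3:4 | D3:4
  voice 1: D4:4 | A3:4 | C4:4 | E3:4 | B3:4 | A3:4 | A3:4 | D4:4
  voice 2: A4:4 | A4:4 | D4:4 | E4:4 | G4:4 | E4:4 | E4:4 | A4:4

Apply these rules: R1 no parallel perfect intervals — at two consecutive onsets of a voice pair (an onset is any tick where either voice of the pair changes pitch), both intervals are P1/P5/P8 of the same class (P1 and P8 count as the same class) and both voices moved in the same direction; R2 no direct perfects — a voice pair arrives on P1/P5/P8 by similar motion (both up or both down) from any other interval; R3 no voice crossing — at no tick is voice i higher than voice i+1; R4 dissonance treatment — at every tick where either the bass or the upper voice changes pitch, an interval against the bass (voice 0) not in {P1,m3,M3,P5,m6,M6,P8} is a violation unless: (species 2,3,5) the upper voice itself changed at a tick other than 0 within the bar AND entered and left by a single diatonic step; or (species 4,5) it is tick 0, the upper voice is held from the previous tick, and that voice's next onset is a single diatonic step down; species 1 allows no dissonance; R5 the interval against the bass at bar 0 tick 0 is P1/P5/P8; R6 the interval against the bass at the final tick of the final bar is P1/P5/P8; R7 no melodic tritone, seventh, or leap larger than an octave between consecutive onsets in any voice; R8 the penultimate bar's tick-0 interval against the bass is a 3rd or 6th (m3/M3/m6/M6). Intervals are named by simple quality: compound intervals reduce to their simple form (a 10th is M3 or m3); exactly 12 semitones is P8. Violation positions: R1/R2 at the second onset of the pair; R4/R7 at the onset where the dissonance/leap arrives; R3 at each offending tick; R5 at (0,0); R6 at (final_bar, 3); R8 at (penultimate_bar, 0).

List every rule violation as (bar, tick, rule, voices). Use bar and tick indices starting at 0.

(2, 0, R4, (0, 2))
(4, 0, R2, (0, 1))
(5, 0, R2, (1, 2))
(5, 0, R4, (0, 2))
(7, 0, R1, (1, 2))
(7, 0, R2, (0, 1))
(7, 0, R2, (0, 2))

bar 0: v0=D3 v1=D4 v2=A4 downbeat P5
bar 1: v0=F3 v1=A3 v2=A4 downbeat M3
bar 2: v0=E3 v1=C4 v2=D4 downbeat m7
bar 3: v0=C3 v1=E3 v2=E4 downbeat M3
bar 4: v0=E3 v1=B3 v2=G4 downbeat m3
bar 5: v0=F3 v1=A3 v2=E4 downbeat M7
bar 6: v0=C3 v1=A3 v2=E4 downbeat M3
bar 7: v0=D3 v1=D4 v2=A4 downbeat P5
  -> R4 @ bar 2 tick 0 v(0, 2): E3/D4 m7 untreated
  -> R2 @ bar 4 tick 0 v(0, 1): C3/E3 M3 -> E3/B3 P5 similar
  -> R2 @ bar 5 tick 0 v(1, 2): B3/G4 m6 -> A3/E4 P5 similar
  -> R4 @ bar 5 tick 0 v(0, 2): F3/E4 M7 untreated
  -> R1 @ bar 7 tick 0 v(1, 2): A3/E4 P5 -> D4/A4 P5 similar
  -> R2 @ bar 7 tick 0 v(0, 1): C3/A3 M6 -> D3/D4 P8 similar
  -> R2 @ bar 7 tick 0 v(0, 2): C3/E4 M3 -> D3/A4 P5 similar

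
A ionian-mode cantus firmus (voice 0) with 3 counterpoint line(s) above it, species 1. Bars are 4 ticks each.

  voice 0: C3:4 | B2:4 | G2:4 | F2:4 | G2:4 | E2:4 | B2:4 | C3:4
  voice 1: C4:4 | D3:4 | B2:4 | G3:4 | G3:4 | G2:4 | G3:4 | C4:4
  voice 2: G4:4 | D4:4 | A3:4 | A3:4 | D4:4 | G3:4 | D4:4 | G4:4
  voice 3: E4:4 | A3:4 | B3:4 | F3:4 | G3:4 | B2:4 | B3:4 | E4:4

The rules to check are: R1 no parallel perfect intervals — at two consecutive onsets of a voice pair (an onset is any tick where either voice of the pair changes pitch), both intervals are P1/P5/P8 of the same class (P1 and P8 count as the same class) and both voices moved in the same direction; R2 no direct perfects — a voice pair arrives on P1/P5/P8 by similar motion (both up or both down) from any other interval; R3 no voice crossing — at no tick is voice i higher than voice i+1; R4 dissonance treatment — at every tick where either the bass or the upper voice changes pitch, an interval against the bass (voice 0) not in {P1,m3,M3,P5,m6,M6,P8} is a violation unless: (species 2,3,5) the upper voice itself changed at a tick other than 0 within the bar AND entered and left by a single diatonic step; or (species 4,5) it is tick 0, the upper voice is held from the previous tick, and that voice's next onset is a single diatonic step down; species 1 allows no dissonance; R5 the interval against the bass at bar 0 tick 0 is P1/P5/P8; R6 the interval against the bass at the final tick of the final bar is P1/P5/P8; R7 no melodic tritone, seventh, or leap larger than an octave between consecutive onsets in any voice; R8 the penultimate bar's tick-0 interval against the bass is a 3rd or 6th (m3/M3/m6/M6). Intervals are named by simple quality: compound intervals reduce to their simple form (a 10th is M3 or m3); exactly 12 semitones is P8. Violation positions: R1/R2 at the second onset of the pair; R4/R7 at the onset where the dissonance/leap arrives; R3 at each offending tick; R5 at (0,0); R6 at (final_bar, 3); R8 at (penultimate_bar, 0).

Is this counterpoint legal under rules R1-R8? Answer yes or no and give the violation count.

bar 0: v0=C3 v1=C4 v2=G4 v3=E4 (M3)
bar 1: v0=B2 v1=D3 v2=D4 v3=A3 (m7)
bar 2: v0=G2 v1=B2 v2=A3 v3=B3 (M3)
bar 3: v0=F2 v1=G3 v2=A3 v3=F3 (P8)
bar 4: v0=G2 v1=G3 v2=D4 v3=G3 (P8)
bar 5: v0=E2 v1=G2 v2=G3 v3=B2 (P5)
bar 6: v0=B2 v1=G3 v2=D4 v3=B3 (P8)
bar 7: v0=C3 v1=C4 v2=G4 v3=E4 (M3)
  R3 @ bar0.0: G4 above E4
  R5 @ bar0.0: opens on M3
  R3 @ bar0.1: G4 above E4
  R3 @ bar0.2: G4 above E4
  R3 @ bar0.3: G4 above E4
  R2 @ bar1.0: C4/G4 P5 -> D3/D4 P8 similar
  R2 @ bar1.0: C4/E4 M3 -> D3/A3 P5 similar
  R3 @ bar1.0: D4 above A3
  R4 @ bar1.0: B2/A3 m7 untreated
  R7 @ bar1.0: C4->D3 leap 10st
  R3 @ bar1.1: D4 above A3
  R3 @ bar1.2: D4 above A3
  R3 @ bar1.3: D4 above A3
  R4 @ bar2.0: G2/A3 M2 untreated
  R2 @ bar3.0: G2/B3 M3 -> F2/F3 P8 similar
  R3 @ bar3.0: A3 above F3
  R4 @ bar3.0: F2/G3 M2 untreated
  R7 @ bar3.0: B3->F3 leap 6st
  R3 @ bar3.1: A3 above F3
  R3 @ bar3.2: A3 above F3
  R3 @ bar3.3: A3 above F3
  R1 @ bar4.0: F2/F3 P8 -> G2/G3 P8 similar
  R2 @ bar4.0: F2/A3 M3 -> G2/D4 P5 similar
  R2 @ bar4.0: A3/F3 M3 -> D4/G3 P5 similar
  R3 @ bar4.0: D4 above G3
  R3 @ bar4.1: D4 above G3
  R3 @ bar4.2: D4 above G3
  R3 @ bar4.3: D4 above G3
  R2 @ bar5.0: G2/G3 P8 -> E2/B2 P5 similar
  R2 @ bar5.0: G3/D4 P5 -> G2/G3 P8 similar
  R3 @ bar5.0: G3 above B2
  R3 @ bar5.1: G3 above B2
  R3 @ bar5.2: G3 above B2
  R3 @ bar5.3: G3 above B2
  R2 @ bar6.0: E2/B2 P5 -> B2/B3 P8 similar
  R2 @ bar6.0: G2/G3 P8 -> G3/D4 P5 similar
  R3 @ bar6.0: D4 above B3
  R8 @ bar6.0: penult P8 not 3rd/6th
  R3 @ bar6.1: D4 above B3
  R3 @ bar6.2: D4 above B3
  R3 @ bar6.3: D4 above B3
  R1 @ bar7.0: G3/D4 P5 -> C4/G4 P5 similar
  R2 @ bar7.0: B2/G3 m6 -> C3/C4 P8 similar
  R2 @ bar7.0: B2/D4 m3 -> C3/G4 P5 similar
  R3 @ bar7.0: G4 above E4
  R3 @ bar7.1: G4 above E4
  R3 @ bar7.2: G4 above E4
  R3 @ bar7.3: G4 above E4
  R6 @ bar7.3: closes on M3

No (49 violations)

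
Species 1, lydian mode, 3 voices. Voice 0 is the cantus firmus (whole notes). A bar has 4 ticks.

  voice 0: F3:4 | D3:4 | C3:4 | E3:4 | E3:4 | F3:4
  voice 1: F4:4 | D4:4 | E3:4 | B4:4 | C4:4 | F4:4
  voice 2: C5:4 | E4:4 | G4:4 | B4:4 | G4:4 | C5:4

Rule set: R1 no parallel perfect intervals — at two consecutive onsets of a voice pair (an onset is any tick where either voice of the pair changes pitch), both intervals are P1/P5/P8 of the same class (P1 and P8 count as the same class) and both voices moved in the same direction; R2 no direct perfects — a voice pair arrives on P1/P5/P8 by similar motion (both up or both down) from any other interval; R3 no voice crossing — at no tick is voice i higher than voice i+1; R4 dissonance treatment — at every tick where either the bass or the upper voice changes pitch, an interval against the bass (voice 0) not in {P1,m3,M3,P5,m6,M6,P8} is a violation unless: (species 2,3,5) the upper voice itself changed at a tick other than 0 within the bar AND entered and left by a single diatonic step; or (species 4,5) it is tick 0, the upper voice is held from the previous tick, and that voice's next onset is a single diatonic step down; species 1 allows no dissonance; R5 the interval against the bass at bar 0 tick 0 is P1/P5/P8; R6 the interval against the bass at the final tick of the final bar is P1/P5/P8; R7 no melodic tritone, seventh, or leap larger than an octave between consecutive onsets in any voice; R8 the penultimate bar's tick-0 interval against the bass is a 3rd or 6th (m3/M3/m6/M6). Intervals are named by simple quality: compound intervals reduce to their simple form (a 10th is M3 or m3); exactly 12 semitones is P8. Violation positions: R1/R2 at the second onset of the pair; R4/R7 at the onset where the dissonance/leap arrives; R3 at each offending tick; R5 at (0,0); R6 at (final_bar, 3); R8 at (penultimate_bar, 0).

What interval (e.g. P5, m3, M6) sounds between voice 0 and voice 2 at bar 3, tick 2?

P5

voice 0=E3 voice 2=B4 -> P5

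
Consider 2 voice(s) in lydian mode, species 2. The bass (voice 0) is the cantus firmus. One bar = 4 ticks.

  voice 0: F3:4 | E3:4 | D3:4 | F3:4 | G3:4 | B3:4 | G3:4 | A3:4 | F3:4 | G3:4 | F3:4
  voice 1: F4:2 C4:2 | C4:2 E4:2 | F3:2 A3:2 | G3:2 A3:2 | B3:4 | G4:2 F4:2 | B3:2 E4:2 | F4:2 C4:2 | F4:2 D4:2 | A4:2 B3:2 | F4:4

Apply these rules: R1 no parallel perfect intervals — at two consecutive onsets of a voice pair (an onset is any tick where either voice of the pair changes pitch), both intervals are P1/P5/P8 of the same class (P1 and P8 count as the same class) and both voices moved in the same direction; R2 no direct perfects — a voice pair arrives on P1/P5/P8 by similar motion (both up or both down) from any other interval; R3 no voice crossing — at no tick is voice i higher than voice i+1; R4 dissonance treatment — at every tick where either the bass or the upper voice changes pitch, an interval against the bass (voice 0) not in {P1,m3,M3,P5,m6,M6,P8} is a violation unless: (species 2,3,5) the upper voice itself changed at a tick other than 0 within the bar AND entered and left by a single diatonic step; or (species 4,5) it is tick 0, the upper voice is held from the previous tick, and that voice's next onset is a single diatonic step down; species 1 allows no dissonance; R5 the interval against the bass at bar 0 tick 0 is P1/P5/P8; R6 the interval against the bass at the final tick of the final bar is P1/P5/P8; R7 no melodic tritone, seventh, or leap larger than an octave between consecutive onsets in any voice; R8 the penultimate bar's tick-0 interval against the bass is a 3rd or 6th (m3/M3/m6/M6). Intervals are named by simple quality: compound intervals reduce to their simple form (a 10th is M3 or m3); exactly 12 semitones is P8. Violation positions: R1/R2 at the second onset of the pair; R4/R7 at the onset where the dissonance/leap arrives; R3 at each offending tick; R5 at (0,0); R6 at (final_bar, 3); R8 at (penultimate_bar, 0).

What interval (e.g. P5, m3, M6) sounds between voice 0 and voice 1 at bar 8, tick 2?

voice 0=F3 voice 1=D4 -> M6

M6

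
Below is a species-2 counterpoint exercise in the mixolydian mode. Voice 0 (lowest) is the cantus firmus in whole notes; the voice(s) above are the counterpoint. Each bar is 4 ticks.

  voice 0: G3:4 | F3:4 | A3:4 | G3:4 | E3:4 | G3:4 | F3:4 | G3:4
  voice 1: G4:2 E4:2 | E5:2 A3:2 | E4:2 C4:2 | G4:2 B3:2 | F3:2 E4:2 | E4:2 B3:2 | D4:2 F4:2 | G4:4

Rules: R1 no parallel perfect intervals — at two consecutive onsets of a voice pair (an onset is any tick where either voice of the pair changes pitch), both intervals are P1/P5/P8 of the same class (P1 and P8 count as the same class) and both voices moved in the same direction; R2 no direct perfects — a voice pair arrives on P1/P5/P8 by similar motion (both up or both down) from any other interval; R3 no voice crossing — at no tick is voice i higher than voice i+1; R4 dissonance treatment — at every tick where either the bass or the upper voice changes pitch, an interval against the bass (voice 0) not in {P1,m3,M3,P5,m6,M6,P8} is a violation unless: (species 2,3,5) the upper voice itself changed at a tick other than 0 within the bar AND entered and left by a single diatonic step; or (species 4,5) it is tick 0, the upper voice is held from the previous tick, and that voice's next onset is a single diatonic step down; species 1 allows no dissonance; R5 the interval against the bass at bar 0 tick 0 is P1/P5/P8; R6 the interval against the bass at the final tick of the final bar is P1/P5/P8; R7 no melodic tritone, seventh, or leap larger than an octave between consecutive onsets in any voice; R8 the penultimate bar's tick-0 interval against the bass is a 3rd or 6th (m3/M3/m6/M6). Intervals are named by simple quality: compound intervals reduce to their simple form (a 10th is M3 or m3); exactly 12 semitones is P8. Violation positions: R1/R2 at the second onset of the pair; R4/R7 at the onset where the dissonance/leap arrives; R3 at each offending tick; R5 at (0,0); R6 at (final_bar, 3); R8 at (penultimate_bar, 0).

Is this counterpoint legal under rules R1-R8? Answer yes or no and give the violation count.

No (7 violations)

bar 0: v0=G3 v1=G4 (P8)
bar 1: v0=F3 v1=E5 (M7)
bar 2: v0=A3 v1=E4 (P5)
bar 3: v0=G3 v1=G4 (P8)
bar 4: v0=E3 v1=F3 (m2)
bar 5: v0=G3 v1=E4 (M6)
bar 6: v0=F3 v1=D4 (M6)
bar 7: v0=G3 v1=G4 (P8)
  R4 @ bar1.0: F3/E5 M7 untreated
  R7 @ bar1.2: E5->A3 leap 19st
  R2 @ bar2.0: F3/A3 M3 -> A3/E4 P5 similar
  R4 @ bar4.0: E3/F3 m2 untreated
  R7 @ bar4.0: B3->F3 leap 6st
  R7 @ bar4.2: F3->E4 leap 11st
  R1 @ bar7.0: F3/F4 P8 -> G3/G4 P8 similar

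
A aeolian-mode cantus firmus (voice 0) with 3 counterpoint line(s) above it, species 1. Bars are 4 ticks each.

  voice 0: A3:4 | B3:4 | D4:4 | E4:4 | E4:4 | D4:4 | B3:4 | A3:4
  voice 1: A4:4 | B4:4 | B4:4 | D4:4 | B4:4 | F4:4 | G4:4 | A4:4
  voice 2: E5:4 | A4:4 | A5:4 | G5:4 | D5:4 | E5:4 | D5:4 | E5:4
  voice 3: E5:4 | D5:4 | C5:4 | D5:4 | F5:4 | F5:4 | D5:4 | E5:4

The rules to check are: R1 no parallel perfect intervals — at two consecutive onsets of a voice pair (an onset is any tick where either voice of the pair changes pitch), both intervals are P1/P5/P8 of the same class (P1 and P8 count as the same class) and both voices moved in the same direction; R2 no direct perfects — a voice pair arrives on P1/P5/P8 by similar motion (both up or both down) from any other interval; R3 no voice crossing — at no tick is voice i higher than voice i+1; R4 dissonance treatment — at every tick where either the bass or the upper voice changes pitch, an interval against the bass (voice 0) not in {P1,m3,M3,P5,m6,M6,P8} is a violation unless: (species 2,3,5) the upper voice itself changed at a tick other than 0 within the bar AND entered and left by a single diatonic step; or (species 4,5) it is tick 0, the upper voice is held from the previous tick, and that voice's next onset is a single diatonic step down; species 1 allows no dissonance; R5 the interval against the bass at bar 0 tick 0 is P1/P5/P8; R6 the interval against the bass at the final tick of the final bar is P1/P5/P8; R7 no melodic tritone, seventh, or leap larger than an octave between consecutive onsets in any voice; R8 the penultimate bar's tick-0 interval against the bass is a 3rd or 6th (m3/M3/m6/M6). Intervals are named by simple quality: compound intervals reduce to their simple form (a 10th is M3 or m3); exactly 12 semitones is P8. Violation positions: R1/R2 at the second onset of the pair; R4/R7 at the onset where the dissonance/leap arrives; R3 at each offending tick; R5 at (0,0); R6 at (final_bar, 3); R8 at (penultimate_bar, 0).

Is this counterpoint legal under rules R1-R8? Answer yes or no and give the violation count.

bar 0: v0=A3 v1=A4 v2=E5 v3=E5 (P5)
bar 1: v0=B3 v1=B4 v2=A4 v3=D5 (m3)
bar 2: v0=D4 v1=B4 v2=A5 v3=C5 (m7)
bar 3: v0=E4 v1=D4 v2=G5 v3=D5 (m7)
bar 4: v0=E4 v1=B4 v2=D5 v3=F5 (m2)
bar 5: v0=D4 v1=F4 v2=E5 v3=F5 (m3)
bar 6: v0=B3 v1=G4 v2=D5 v3=D5 (m3)
bar 7: v0=A3 v1=A4 v2=E5 v3=E5 (P5)
  R1 @ bar1.0: A3/A4 P8 -> B3/B4 P8 similar
  R3 @ bar1.0: B4 above A4
  R4 @ bar1.0: B3/A4 m7 untreated
  R3 @ bar1.1: B4 above A4
  R3 @ bar1.2: B4 above A4
  R3 @ bar1.3: B4 above A4
  R2 @ bar2.0: B3/A4 m7 -> D4/A5 P5 similar
  R3 @ bar2.0: A5 above C5
  R4 @ bar2.0: D4/C5 m7 untreated
  R3 @ bar2.1: A5 above C5
  R3 @ bar2.2: A5 above C5
  R3 @ bar2.3: A5 above C5
  R3 @ bar3.0: E4 above D4
  R3 @ bar3.0: G5 above D5
  R4 @ bar3.0: E4/D4 M2 untreated
  R4 @ bar3.0: E4/D5 m7 untreated
  R3 @ bar3.1: E4 above D4
  R3 @ bar3.1: G5 above D5
  R3 @ bar3.2: E4 above D4
  R3 @ bar3.2: G5 above D5
  R3 @ bar3.3: E4 above D4
  R3 @ bar3.3: G5 above D5
  R4 @ bar4.0: E4/D5 m7 untreated
  R4 @ bar4.0: E4/F5 m2 untreated
  R4 @ bar5.0: D4/E5 M2 untreated
  R7 @ bar5.0: B4->F4 leap 6st
  R2 @ bar6.0: E5/F5 m2 -> D5/D5 P1 similar
  R1 @ bar7.0: G4/D5 P5 -> A4/E5 P5 similar
  R1 @ bar7.0: G4/D5 P5 -> A4/E5 P5 similar
  R1 @ bar7.0: D5/D5 P1 -> E5/E5 P1 similar

No (30 violations)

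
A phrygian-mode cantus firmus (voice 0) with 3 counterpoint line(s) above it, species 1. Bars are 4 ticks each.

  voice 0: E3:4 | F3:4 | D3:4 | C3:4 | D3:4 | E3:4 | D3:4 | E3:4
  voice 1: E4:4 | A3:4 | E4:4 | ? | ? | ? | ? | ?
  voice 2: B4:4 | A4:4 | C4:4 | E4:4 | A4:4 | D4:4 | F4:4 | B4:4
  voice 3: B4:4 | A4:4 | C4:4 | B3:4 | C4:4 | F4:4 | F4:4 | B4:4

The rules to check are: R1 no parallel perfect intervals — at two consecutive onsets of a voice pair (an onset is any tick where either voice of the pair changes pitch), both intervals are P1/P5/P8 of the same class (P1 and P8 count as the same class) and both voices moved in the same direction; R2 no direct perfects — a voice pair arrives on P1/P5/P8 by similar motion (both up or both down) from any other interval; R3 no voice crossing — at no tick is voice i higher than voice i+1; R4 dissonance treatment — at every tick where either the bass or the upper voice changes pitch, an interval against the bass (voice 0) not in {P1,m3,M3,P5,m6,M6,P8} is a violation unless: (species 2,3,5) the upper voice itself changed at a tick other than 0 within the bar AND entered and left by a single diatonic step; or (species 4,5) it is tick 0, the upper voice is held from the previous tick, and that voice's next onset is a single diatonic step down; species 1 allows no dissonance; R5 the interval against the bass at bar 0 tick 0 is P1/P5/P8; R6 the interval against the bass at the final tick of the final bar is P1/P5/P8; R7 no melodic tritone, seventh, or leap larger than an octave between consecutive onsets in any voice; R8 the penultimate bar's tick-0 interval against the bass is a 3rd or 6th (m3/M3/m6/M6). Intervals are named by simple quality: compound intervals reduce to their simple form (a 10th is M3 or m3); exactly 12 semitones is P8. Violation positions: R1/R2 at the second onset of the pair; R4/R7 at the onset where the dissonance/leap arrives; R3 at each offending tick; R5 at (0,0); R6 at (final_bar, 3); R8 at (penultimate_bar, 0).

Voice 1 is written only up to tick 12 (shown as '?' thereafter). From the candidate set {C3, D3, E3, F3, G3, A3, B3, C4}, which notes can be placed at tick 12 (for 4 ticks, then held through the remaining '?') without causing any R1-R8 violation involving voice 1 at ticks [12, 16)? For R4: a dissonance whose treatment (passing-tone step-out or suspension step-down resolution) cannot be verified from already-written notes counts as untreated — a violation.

C3: violates R2,R7
D3: violates R4,R7
E3: violates R2
F3: violates R4,R7
G3: violates R2
A3: legal
B3: violates R2,R4
C4: violates R2

{A3}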